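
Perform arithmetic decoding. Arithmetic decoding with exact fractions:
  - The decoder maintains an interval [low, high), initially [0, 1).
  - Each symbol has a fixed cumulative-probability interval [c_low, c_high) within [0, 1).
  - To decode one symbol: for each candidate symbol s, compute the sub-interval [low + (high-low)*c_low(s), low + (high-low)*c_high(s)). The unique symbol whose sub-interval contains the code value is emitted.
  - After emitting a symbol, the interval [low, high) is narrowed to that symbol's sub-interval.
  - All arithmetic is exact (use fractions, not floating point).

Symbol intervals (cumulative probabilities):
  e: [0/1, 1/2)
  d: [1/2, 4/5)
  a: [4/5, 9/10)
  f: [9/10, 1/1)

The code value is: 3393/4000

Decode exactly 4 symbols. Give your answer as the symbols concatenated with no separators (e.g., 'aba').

Answer: aefd

Derivation:
Step 1: interval [0/1, 1/1), width = 1/1 - 0/1 = 1/1
  'e': [0/1 + 1/1*0/1, 0/1 + 1/1*1/2) = [0/1, 1/2)
  'd': [0/1 + 1/1*1/2, 0/1 + 1/1*4/5) = [1/2, 4/5)
  'a': [0/1 + 1/1*4/5, 0/1 + 1/1*9/10) = [4/5, 9/10) <- contains code 3393/4000
  'f': [0/1 + 1/1*9/10, 0/1 + 1/1*1/1) = [9/10, 1/1)
  emit 'a', narrow to [4/5, 9/10)
Step 2: interval [4/5, 9/10), width = 9/10 - 4/5 = 1/10
  'e': [4/5 + 1/10*0/1, 4/5 + 1/10*1/2) = [4/5, 17/20) <- contains code 3393/4000
  'd': [4/5 + 1/10*1/2, 4/5 + 1/10*4/5) = [17/20, 22/25)
  'a': [4/5 + 1/10*4/5, 4/5 + 1/10*9/10) = [22/25, 89/100)
  'f': [4/5 + 1/10*9/10, 4/5 + 1/10*1/1) = [89/100, 9/10)
  emit 'e', narrow to [4/5, 17/20)
Step 3: interval [4/5, 17/20), width = 17/20 - 4/5 = 1/20
  'e': [4/5 + 1/20*0/1, 4/5 + 1/20*1/2) = [4/5, 33/40)
  'd': [4/5 + 1/20*1/2, 4/5 + 1/20*4/5) = [33/40, 21/25)
  'a': [4/5 + 1/20*4/5, 4/5 + 1/20*9/10) = [21/25, 169/200)
  'f': [4/5 + 1/20*9/10, 4/5 + 1/20*1/1) = [169/200, 17/20) <- contains code 3393/4000
  emit 'f', narrow to [169/200, 17/20)
Step 4: interval [169/200, 17/20), width = 17/20 - 169/200 = 1/200
  'e': [169/200 + 1/200*0/1, 169/200 + 1/200*1/2) = [169/200, 339/400)
  'd': [169/200 + 1/200*1/2, 169/200 + 1/200*4/5) = [339/400, 849/1000) <- contains code 3393/4000
  'a': [169/200 + 1/200*4/5, 169/200 + 1/200*9/10) = [849/1000, 1699/2000)
  'f': [169/200 + 1/200*9/10, 169/200 + 1/200*1/1) = [1699/2000, 17/20)
  emit 'd', narrow to [339/400, 849/1000)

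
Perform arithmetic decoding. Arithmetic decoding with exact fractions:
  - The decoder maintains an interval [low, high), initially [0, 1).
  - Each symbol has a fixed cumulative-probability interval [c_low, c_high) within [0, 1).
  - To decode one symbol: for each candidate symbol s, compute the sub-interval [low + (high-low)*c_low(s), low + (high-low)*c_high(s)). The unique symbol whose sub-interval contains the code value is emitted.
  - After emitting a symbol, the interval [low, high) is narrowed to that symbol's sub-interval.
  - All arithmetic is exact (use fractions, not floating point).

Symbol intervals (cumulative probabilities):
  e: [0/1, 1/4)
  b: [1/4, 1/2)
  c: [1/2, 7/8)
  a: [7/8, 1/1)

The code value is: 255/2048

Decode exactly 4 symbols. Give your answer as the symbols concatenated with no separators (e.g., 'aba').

Answer: ebaa

Derivation:
Step 1: interval [0/1, 1/1), width = 1/1 - 0/1 = 1/1
  'e': [0/1 + 1/1*0/1, 0/1 + 1/1*1/4) = [0/1, 1/4) <- contains code 255/2048
  'b': [0/1 + 1/1*1/4, 0/1 + 1/1*1/2) = [1/4, 1/2)
  'c': [0/1 + 1/1*1/2, 0/1 + 1/1*7/8) = [1/2, 7/8)
  'a': [0/1 + 1/1*7/8, 0/1 + 1/1*1/1) = [7/8, 1/1)
  emit 'e', narrow to [0/1, 1/4)
Step 2: interval [0/1, 1/4), width = 1/4 - 0/1 = 1/4
  'e': [0/1 + 1/4*0/1, 0/1 + 1/4*1/4) = [0/1, 1/16)
  'b': [0/1 + 1/4*1/4, 0/1 + 1/4*1/2) = [1/16, 1/8) <- contains code 255/2048
  'c': [0/1 + 1/4*1/2, 0/1 + 1/4*7/8) = [1/8, 7/32)
  'a': [0/1 + 1/4*7/8, 0/1 + 1/4*1/1) = [7/32, 1/4)
  emit 'b', narrow to [1/16, 1/8)
Step 3: interval [1/16, 1/8), width = 1/8 - 1/16 = 1/16
  'e': [1/16 + 1/16*0/1, 1/16 + 1/16*1/4) = [1/16, 5/64)
  'b': [1/16 + 1/16*1/4, 1/16 + 1/16*1/2) = [5/64, 3/32)
  'c': [1/16 + 1/16*1/2, 1/16 + 1/16*7/8) = [3/32, 15/128)
  'a': [1/16 + 1/16*7/8, 1/16 + 1/16*1/1) = [15/128, 1/8) <- contains code 255/2048
  emit 'a', narrow to [15/128, 1/8)
Step 4: interval [15/128, 1/8), width = 1/8 - 15/128 = 1/128
  'e': [15/128 + 1/128*0/1, 15/128 + 1/128*1/4) = [15/128, 61/512)
  'b': [15/128 + 1/128*1/4, 15/128 + 1/128*1/2) = [61/512, 31/256)
  'c': [15/128 + 1/128*1/2, 15/128 + 1/128*7/8) = [31/256, 127/1024)
  'a': [15/128 + 1/128*7/8, 15/128 + 1/128*1/1) = [127/1024, 1/8) <- contains code 255/2048
  emit 'a', narrow to [127/1024, 1/8)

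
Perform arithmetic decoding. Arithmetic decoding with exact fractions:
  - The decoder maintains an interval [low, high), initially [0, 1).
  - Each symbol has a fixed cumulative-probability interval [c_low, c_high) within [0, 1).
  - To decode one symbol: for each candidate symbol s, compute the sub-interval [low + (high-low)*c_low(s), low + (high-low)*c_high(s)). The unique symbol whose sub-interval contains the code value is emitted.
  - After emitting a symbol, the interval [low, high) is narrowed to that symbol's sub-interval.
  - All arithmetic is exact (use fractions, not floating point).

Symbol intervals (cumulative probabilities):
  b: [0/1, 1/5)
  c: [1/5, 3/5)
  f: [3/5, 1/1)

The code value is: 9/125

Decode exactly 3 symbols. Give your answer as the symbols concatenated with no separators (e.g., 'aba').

Answer: bcc

Derivation:
Step 1: interval [0/1, 1/1), width = 1/1 - 0/1 = 1/1
  'b': [0/1 + 1/1*0/1, 0/1 + 1/1*1/5) = [0/1, 1/5) <- contains code 9/125
  'c': [0/1 + 1/1*1/5, 0/1 + 1/1*3/5) = [1/5, 3/5)
  'f': [0/1 + 1/1*3/5, 0/1 + 1/1*1/1) = [3/5, 1/1)
  emit 'b', narrow to [0/1, 1/5)
Step 2: interval [0/1, 1/5), width = 1/5 - 0/1 = 1/5
  'b': [0/1 + 1/5*0/1, 0/1 + 1/5*1/5) = [0/1, 1/25)
  'c': [0/1 + 1/5*1/5, 0/1 + 1/5*3/5) = [1/25, 3/25) <- contains code 9/125
  'f': [0/1 + 1/5*3/5, 0/1 + 1/5*1/1) = [3/25, 1/5)
  emit 'c', narrow to [1/25, 3/25)
Step 3: interval [1/25, 3/25), width = 3/25 - 1/25 = 2/25
  'b': [1/25 + 2/25*0/1, 1/25 + 2/25*1/5) = [1/25, 7/125)
  'c': [1/25 + 2/25*1/5, 1/25 + 2/25*3/5) = [7/125, 11/125) <- contains code 9/125
  'f': [1/25 + 2/25*3/5, 1/25 + 2/25*1/1) = [11/125, 3/25)
  emit 'c', narrow to [7/125, 11/125)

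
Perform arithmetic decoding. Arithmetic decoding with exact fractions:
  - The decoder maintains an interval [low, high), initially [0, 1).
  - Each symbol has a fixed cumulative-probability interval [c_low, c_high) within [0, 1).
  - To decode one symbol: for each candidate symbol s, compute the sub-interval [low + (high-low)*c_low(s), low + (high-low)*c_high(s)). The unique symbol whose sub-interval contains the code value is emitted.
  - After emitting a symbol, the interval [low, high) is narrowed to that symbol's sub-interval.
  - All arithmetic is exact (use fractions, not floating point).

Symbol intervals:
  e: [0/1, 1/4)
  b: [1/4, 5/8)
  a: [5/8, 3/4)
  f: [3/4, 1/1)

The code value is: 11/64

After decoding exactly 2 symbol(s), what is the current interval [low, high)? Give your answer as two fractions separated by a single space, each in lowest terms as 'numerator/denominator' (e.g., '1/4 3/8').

Answer: 5/32 3/16

Derivation:
Step 1: interval [0/1, 1/1), width = 1/1 - 0/1 = 1/1
  'e': [0/1 + 1/1*0/1, 0/1 + 1/1*1/4) = [0/1, 1/4) <- contains code 11/64
  'b': [0/1 + 1/1*1/4, 0/1 + 1/1*5/8) = [1/4, 5/8)
  'a': [0/1 + 1/1*5/8, 0/1 + 1/1*3/4) = [5/8, 3/4)
  'f': [0/1 + 1/1*3/4, 0/1 + 1/1*1/1) = [3/4, 1/1)
  emit 'e', narrow to [0/1, 1/4)
Step 2: interval [0/1, 1/4), width = 1/4 - 0/1 = 1/4
  'e': [0/1 + 1/4*0/1, 0/1 + 1/4*1/4) = [0/1, 1/16)
  'b': [0/1 + 1/4*1/4, 0/1 + 1/4*5/8) = [1/16, 5/32)
  'a': [0/1 + 1/4*5/8, 0/1 + 1/4*3/4) = [5/32, 3/16) <- contains code 11/64
  'f': [0/1 + 1/4*3/4, 0/1 + 1/4*1/1) = [3/16, 1/4)
  emit 'a', narrow to [5/32, 3/16)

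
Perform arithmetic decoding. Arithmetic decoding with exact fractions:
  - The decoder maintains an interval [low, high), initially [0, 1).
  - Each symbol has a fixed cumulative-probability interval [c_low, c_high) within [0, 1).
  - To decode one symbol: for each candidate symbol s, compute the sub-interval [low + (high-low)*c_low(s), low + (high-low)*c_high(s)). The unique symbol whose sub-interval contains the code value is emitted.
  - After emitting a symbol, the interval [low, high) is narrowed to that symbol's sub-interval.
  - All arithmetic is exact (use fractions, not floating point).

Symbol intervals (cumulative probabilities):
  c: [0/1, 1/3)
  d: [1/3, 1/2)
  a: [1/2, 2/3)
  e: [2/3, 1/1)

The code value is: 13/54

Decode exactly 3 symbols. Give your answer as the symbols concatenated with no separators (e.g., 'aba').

Step 1: interval [0/1, 1/1), width = 1/1 - 0/1 = 1/1
  'c': [0/1 + 1/1*0/1, 0/1 + 1/1*1/3) = [0/1, 1/3) <- contains code 13/54
  'd': [0/1 + 1/1*1/3, 0/1 + 1/1*1/2) = [1/3, 1/2)
  'a': [0/1 + 1/1*1/2, 0/1 + 1/1*2/3) = [1/2, 2/3)
  'e': [0/1 + 1/1*2/3, 0/1 + 1/1*1/1) = [2/3, 1/1)
  emit 'c', narrow to [0/1, 1/3)
Step 2: interval [0/1, 1/3), width = 1/3 - 0/1 = 1/3
  'c': [0/1 + 1/3*0/1, 0/1 + 1/3*1/3) = [0/1, 1/9)
  'd': [0/1 + 1/3*1/3, 0/1 + 1/3*1/2) = [1/9, 1/6)
  'a': [0/1 + 1/3*1/2, 0/1 + 1/3*2/3) = [1/6, 2/9)
  'e': [0/1 + 1/3*2/3, 0/1 + 1/3*1/1) = [2/9, 1/3) <- contains code 13/54
  emit 'e', narrow to [2/9, 1/3)
Step 3: interval [2/9, 1/3), width = 1/3 - 2/9 = 1/9
  'c': [2/9 + 1/9*0/1, 2/9 + 1/9*1/3) = [2/9, 7/27) <- contains code 13/54
  'd': [2/9 + 1/9*1/3, 2/9 + 1/9*1/2) = [7/27, 5/18)
  'a': [2/9 + 1/9*1/2, 2/9 + 1/9*2/3) = [5/18, 8/27)
  'e': [2/9 + 1/9*2/3, 2/9 + 1/9*1/1) = [8/27, 1/3)
  emit 'c', narrow to [2/9, 7/27)

Answer: cec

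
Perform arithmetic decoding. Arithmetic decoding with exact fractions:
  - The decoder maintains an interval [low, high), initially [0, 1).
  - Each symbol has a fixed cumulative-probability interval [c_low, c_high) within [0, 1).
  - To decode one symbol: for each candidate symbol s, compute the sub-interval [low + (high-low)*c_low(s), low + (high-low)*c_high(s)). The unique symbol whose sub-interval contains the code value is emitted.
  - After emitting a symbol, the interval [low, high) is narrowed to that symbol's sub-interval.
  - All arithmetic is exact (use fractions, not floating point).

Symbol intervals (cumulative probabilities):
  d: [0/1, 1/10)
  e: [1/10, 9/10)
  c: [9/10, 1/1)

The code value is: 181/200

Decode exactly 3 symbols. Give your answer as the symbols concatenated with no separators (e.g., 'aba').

Answer: cde

Derivation:
Step 1: interval [0/1, 1/1), width = 1/1 - 0/1 = 1/1
  'd': [0/1 + 1/1*0/1, 0/1 + 1/1*1/10) = [0/1, 1/10)
  'e': [0/1 + 1/1*1/10, 0/1 + 1/1*9/10) = [1/10, 9/10)
  'c': [0/1 + 1/1*9/10, 0/1 + 1/1*1/1) = [9/10, 1/1) <- contains code 181/200
  emit 'c', narrow to [9/10, 1/1)
Step 2: interval [9/10, 1/1), width = 1/1 - 9/10 = 1/10
  'd': [9/10 + 1/10*0/1, 9/10 + 1/10*1/10) = [9/10, 91/100) <- contains code 181/200
  'e': [9/10 + 1/10*1/10, 9/10 + 1/10*9/10) = [91/100, 99/100)
  'c': [9/10 + 1/10*9/10, 9/10 + 1/10*1/1) = [99/100, 1/1)
  emit 'd', narrow to [9/10, 91/100)
Step 3: interval [9/10, 91/100), width = 91/100 - 9/10 = 1/100
  'd': [9/10 + 1/100*0/1, 9/10 + 1/100*1/10) = [9/10, 901/1000)
  'e': [9/10 + 1/100*1/10, 9/10 + 1/100*9/10) = [901/1000, 909/1000) <- contains code 181/200
  'c': [9/10 + 1/100*9/10, 9/10 + 1/100*1/1) = [909/1000, 91/100)
  emit 'e', narrow to [901/1000, 909/1000)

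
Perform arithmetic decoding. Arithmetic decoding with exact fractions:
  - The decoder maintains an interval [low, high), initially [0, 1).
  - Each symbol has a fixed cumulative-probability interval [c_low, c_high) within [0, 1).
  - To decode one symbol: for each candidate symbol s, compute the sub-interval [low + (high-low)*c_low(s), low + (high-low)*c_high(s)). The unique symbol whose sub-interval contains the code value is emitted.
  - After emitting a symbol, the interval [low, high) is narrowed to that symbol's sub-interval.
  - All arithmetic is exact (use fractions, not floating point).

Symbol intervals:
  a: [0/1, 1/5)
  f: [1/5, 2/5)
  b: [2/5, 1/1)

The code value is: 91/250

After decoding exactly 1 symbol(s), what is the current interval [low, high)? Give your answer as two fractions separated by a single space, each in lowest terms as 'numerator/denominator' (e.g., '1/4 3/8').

Step 1: interval [0/1, 1/1), width = 1/1 - 0/1 = 1/1
  'a': [0/1 + 1/1*0/1, 0/1 + 1/1*1/5) = [0/1, 1/5)
  'f': [0/1 + 1/1*1/5, 0/1 + 1/1*2/5) = [1/5, 2/5) <- contains code 91/250
  'b': [0/1 + 1/1*2/5, 0/1 + 1/1*1/1) = [2/5, 1/1)
  emit 'f', narrow to [1/5, 2/5)

Answer: 1/5 2/5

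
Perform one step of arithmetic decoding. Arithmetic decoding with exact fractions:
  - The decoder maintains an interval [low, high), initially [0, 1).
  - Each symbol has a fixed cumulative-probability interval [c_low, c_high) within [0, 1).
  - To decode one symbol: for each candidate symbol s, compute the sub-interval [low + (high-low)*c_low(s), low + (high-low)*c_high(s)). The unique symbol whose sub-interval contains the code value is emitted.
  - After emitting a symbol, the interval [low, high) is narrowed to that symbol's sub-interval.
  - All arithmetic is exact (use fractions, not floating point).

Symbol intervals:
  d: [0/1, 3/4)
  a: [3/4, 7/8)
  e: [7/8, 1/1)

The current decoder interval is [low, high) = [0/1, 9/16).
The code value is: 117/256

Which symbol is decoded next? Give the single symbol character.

Answer: a

Derivation:
Interval width = high − low = 9/16 − 0/1 = 9/16
Scaled code = (code − low) / width = (117/256 − 0/1) / 9/16 = 13/16
  d: [0/1, 3/4) 
  a: [3/4, 7/8) ← scaled code falls here ✓
  e: [7/8, 1/1) 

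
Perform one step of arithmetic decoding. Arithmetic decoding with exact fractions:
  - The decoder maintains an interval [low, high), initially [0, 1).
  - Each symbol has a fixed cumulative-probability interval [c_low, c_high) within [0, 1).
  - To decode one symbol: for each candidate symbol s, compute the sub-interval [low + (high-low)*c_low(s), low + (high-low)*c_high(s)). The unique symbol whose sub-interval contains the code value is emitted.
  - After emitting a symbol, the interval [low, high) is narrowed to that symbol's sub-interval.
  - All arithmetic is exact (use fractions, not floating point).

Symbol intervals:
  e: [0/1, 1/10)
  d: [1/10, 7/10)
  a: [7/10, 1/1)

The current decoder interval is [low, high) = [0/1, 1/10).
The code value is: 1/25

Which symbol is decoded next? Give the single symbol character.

Answer: d

Derivation:
Interval width = high − low = 1/10 − 0/1 = 1/10
Scaled code = (code − low) / width = (1/25 − 0/1) / 1/10 = 2/5
  e: [0/1, 1/10) 
  d: [1/10, 7/10) ← scaled code falls here ✓
  a: [7/10, 1/1) 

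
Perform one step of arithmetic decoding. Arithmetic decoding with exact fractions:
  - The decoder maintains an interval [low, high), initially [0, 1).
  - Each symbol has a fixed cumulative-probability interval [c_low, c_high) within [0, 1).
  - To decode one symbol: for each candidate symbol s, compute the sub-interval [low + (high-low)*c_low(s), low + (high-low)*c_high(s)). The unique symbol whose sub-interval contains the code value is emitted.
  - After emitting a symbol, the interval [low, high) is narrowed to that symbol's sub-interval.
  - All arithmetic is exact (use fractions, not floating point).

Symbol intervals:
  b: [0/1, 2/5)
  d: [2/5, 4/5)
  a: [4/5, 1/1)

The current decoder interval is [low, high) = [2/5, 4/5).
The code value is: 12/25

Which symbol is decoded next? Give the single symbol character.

Answer: b

Derivation:
Interval width = high − low = 4/5 − 2/5 = 2/5
Scaled code = (code − low) / width = (12/25 − 2/5) / 2/5 = 1/5
  b: [0/1, 2/5) ← scaled code falls here ✓
  d: [2/5, 4/5) 
  a: [4/5, 1/1) 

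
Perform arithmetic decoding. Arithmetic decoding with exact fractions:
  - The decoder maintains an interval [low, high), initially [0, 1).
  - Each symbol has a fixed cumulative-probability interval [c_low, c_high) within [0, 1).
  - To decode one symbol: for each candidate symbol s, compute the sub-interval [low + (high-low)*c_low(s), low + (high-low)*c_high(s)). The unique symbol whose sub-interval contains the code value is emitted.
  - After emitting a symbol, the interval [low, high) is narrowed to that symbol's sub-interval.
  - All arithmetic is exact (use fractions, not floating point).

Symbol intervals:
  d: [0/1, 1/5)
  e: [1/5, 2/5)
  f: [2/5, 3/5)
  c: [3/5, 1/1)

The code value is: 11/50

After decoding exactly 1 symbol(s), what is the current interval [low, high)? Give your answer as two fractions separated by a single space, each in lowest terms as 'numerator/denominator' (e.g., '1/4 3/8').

Answer: 1/5 2/5

Derivation:
Step 1: interval [0/1, 1/1), width = 1/1 - 0/1 = 1/1
  'd': [0/1 + 1/1*0/1, 0/1 + 1/1*1/5) = [0/1, 1/5)
  'e': [0/1 + 1/1*1/5, 0/1 + 1/1*2/5) = [1/5, 2/5) <- contains code 11/50
  'f': [0/1 + 1/1*2/5, 0/1 + 1/1*3/5) = [2/5, 3/5)
  'c': [0/1 + 1/1*3/5, 0/1 + 1/1*1/1) = [3/5, 1/1)
  emit 'e', narrow to [1/5, 2/5)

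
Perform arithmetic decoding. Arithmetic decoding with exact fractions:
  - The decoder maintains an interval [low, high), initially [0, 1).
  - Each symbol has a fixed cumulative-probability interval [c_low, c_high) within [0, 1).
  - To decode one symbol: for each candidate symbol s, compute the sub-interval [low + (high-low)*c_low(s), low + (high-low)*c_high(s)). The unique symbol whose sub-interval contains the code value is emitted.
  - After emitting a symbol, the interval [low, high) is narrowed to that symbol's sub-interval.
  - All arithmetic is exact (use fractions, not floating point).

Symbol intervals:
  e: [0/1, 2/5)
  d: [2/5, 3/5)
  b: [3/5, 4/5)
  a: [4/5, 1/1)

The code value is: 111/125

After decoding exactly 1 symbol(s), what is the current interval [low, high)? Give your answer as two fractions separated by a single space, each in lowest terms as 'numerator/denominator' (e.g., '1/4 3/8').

Step 1: interval [0/1, 1/1), width = 1/1 - 0/1 = 1/1
  'e': [0/1 + 1/1*0/1, 0/1 + 1/1*2/5) = [0/1, 2/5)
  'd': [0/1 + 1/1*2/5, 0/1 + 1/1*3/5) = [2/5, 3/5)
  'b': [0/1 + 1/1*3/5, 0/1 + 1/1*4/5) = [3/5, 4/5)
  'a': [0/1 + 1/1*4/5, 0/1 + 1/1*1/1) = [4/5, 1/1) <- contains code 111/125
  emit 'a', narrow to [4/5, 1/1)

Answer: 4/5 1/1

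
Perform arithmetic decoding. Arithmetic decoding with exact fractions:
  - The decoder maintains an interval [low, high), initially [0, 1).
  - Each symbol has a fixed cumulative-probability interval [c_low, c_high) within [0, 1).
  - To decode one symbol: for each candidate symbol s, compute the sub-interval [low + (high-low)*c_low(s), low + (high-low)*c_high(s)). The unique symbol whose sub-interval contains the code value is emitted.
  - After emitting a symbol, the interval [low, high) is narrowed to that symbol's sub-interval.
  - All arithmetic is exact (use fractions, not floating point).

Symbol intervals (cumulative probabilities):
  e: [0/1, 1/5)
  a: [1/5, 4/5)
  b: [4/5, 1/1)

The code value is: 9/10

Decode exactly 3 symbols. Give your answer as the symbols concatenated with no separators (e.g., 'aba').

Answer: baa

Derivation:
Step 1: interval [0/1, 1/1), width = 1/1 - 0/1 = 1/1
  'e': [0/1 + 1/1*0/1, 0/1 + 1/1*1/5) = [0/1, 1/5)
  'a': [0/1 + 1/1*1/5, 0/1 + 1/1*4/5) = [1/5, 4/5)
  'b': [0/1 + 1/1*4/5, 0/1 + 1/1*1/1) = [4/5, 1/1) <- contains code 9/10
  emit 'b', narrow to [4/5, 1/1)
Step 2: interval [4/5, 1/1), width = 1/1 - 4/5 = 1/5
  'e': [4/5 + 1/5*0/1, 4/5 + 1/5*1/5) = [4/5, 21/25)
  'a': [4/5 + 1/5*1/5, 4/5 + 1/5*4/5) = [21/25, 24/25) <- contains code 9/10
  'b': [4/5 + 1/5*4/5, 4/5 + 1/5*1/1) = [24/25, 1/1)
  emit 'a', narrow to [21/25, 24/25)
Step 3: interval [21/25, 24/25), width = 24/25 - 21/25 = 3/25
  'e': [21/25 + 3/25*0/1, 21/25 + 3/25*1/5) = [21/25, 108/125)
  'a': [21/25 + 3/25*1/5, 21/25 + 3/25*4/5) = [108/125, 117/125) <- contains code 9/10
  'b': [21/25 + 3/25*4/5, 21/25 + 3/25*1/1) = [117/125, 24/25)
  emit 'a', narrow to [108/125, 117/125)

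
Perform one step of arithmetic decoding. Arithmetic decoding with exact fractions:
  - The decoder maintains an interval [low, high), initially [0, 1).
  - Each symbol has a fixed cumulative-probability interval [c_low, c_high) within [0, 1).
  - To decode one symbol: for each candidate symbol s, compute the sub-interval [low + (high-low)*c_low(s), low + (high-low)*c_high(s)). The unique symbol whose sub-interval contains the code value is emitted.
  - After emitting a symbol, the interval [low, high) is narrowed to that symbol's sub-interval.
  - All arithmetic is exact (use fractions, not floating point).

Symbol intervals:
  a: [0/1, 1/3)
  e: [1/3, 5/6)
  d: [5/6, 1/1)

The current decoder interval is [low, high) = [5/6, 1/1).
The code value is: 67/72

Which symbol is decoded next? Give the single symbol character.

Interval width = high − low = 1/1 − 5/6 = 1/6
Scaled code = (code − low) / width = (67/72 − 5/6) / 1/6 = 7/12
  a: [0/1, 1/3) 
  e: [1/3, 5/6) ← scaled code falls here ✓
  d: [5/6, 1/1) 

Answer: e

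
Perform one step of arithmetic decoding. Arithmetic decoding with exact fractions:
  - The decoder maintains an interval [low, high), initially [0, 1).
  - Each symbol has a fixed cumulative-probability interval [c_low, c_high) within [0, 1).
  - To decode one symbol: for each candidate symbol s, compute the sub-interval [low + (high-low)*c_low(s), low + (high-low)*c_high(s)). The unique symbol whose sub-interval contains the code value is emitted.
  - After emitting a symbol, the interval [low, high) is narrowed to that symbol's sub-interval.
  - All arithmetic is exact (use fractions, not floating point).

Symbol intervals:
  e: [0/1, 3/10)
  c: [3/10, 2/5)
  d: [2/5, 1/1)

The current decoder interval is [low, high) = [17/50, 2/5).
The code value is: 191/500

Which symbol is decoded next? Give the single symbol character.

Answer: d

Derivation:
Interval width = high − low = 2/5 − 17/50 = 3/50
Scaled code = (code − low) / width = (191/500 − 17/50) / 3/50 = 7/10
  e: [0/1, 3/10) 
  c: [3/10, 2/5) 
  d: [2/5, 1/1) ← scaled code falls here ✓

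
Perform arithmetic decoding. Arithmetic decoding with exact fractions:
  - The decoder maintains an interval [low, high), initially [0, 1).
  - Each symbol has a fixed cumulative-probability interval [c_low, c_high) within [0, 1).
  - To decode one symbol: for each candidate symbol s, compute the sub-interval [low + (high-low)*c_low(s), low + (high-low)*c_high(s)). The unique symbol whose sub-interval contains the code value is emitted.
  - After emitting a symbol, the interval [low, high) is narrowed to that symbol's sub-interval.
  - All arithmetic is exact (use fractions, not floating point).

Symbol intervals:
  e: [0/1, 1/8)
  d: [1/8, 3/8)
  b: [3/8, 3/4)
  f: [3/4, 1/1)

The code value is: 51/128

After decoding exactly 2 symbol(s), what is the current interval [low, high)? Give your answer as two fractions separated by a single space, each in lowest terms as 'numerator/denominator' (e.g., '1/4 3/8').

Step 1: interval [0/1, 1/1), width = 1/1 - 0/1 = 1/1
  'e': [0/1 + 1/1*0/1, 0/1 + 1/1*1/8) = [0/1, 1/8)
  'd': [0/1 + 1/1*1/8, 0/1 + 1/1*3/8) = [1/8, 3/8)
  'b': [0/1 + 1/1*3/8, 0/1 + 1/1*3/4) = [3/8, 3/4) <- contains code 51/128
  'f': [0/1 + 1/1*3/4, 0/1 + 1/1*1/1) = [3/4, 1/1)
  emit 'b', narrow to [3/8, 3/4)
Step 2: interval [3/8, 3/4), width = 3/4 - 3/8 = 3/8
  'e': [3/8 + 3/8*0/1, 3/8 + 3/8*1/8) = [3/8, 27/64) <- contains code 51/128
  'd': [3/8 + 3/8*1/8, 3/8 + 3/8*3/8) = [27/64, 33/64)
  'b': [3/8 + 3/8*3/8, 3/8 + 3/8*3/4) = [33/64, 21/32)
  'f': [3/8 + 3/8*3/4, 3/8 + 3/8*1/1) = [21/32, 3/4)
  emit 'e', narrow to [3/8, 27/64)

Answer: 3/8 27/64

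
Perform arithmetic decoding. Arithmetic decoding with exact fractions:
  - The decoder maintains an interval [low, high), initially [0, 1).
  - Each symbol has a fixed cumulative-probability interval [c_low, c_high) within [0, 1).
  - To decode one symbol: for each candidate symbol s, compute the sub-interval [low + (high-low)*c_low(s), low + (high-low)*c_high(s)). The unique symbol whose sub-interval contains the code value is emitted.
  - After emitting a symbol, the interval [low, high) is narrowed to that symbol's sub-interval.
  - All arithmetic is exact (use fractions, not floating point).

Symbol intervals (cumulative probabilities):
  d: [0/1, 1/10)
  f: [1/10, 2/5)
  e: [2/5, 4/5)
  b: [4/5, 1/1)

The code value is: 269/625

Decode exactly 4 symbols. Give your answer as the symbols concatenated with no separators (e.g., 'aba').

Step 1: interval [0/1, 1/1), width = 1/1 - 0/1 = 1/1
  'd': [0/1 + 1/1*0/1, 0/1 + 1/1*1/10) = [0/1, 1/10)
  'f': [0/1 + 1/1*1/10, 0/1 + 1/1*2/5) = [1/10, 2/5)
  'e': [0/1 + 1/1*2/5, 0/1 + 1/1*4/5) = [2/5, 4/5) <- contains code 269/625
  'b': [0/1 + 1/1*4/5, 0/1 + 1/1*1/1) = [4/5, 1/1)
  emit 'e', narrow to [2/5, 4/5)
Step 2: interval [2/5, 4/5), width = 4/5 - 2/5 = 2/5
  'd': [2/5 + 2/5*0/1, 2/5 + 2/5*1/10) = [2/5, 11/25) <- contains code 269/625
  'f': [2/5 + 2/5*1/10, 2/5 + 2/5*2/5) = [11/25, 14/25)
  'e': [2/5 + 2/5*2/5, 2/5 + 2/5*4/5) = [14/25, 18/25)
  'b': [2/5 + 2/5*4/5, 2/5 + 2/5*1/1) = [18/25, 4/5)
  emit 'd', narrow to [2/5, 11/25)
Step 3: interval [2/5, 11/25), width = 11/25 - 2/5 = 1/25
  'd': [2/5 + 1/25*0/1, 2/5 + 1/25*1/10) = [2/5, 101/250)
  'f': [2/5 + 1/25*1/10, 2/5 + 1/25*2/5) = [101/250, 52/125)
  'e': [2/5 + 1/25*2/5, 2/5 + 1/25*4/5) = [52/125, 54/125) <- contains code 269/625
  'b': [2/5 + 1/25*4/5, 2/5 + 1/25*1/1) = [54/125, 11/25)
  emit 'e', narrow to [52/125, 54/125)
Step 4: interval [52/125, 54/125), width = 54/125 - 52/125 = 2/125
  'd': [52/125 + 2/125*0/1, 52/125 + 2/125*1/10) = [52/125, 261/625)
  'f': [52/125 + 2/125*1/10, 52/125 + 2/125*2/5) = [261/625, 264/625)
  'e': [52/125 + 2/125*2/5, 52/125 + 2/125*4/5) = [264/625, 268/625)
  'b': [52/125 + 2/125*4/5, 52/125 + 2/125*1/1) = [268/625, 54/125) <- contains code 269/625
  emit 'b', narrow to [268/625, 54/125)

Answer: edeb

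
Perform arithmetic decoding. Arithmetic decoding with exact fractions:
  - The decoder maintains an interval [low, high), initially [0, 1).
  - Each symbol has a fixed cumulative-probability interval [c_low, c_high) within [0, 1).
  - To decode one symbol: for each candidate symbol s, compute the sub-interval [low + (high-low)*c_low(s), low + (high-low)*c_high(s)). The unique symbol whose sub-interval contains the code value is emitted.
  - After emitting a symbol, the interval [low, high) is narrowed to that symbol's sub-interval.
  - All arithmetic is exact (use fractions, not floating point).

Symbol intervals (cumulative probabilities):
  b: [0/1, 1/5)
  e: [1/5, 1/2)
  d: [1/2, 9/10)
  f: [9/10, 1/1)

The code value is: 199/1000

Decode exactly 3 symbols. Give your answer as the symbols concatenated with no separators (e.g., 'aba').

Answer: bff

Derivation:
Step 1: interval [0/1, 1/1), width = 1/1 - 0/1 = 1/1
  'b': [0/1 + 1/1*0/1, 0/1 + 1/1*1/5) = [0/1, 1/5) <- contains code 199/1000
  'e': [0/1 + 1/1*1/5, 0/1 + 1/1*1/2) = [1/5, 1/2)
  'd': [0/1 + 1/1*1/2, 0/1 + 1/1*9/10) = [1/2, 9/10)
  'f': [0/1 + 1/1*9/10, 0/1 + 1/1*1/1) = [9/10, 1/1)
  emit 'b', narrow to [0/1, 1/5)
Step 2: interval [0/1, 1/5), width = 1/5 - 0/1 = 1/5
  'b': [0/1 + 1/5*0/1, 0/1 + 1/5*1/5) = [0/1, 1/25)
  'e': [0/1 + 1/5*1/5, 0/1 + 1/5*1/2) = [1/25, 1/10)
  'd': [0/1 + 1/5*1/2, 0/1 + 1/5*9/10) = [1/10, 9/50)
  'f': [0/1 + 1/5*9/10, 0/1 + 1/5*1/1) = [9/50, 1/5) <- contains code 199/1000
  emit 'f', narrow to [9/50, 1/5)
Step 3: interval [9/50, 1/5), width = 1/5 - 9/50 = 1/50
  'b': [9/50 + 1/50*0/1, 9/50 + 1/50*1/5) = [9/50, 23/125)
  'e': [9/50 + 1/50*1/5, 9/50 + 1/50*1/2) = [23/125, 19/100)
  'd': [9/50 + 1/50*1/2, 9/50 + 1/50*9/10) = [19/100, 99/500)
  'f': [9/50 + 1/50*9/10, 9/50 + 1/50*1/1) = [99/500, 1/5) <- contains code 199/1000
  emit 'f', narrow to [99/500, 1/5)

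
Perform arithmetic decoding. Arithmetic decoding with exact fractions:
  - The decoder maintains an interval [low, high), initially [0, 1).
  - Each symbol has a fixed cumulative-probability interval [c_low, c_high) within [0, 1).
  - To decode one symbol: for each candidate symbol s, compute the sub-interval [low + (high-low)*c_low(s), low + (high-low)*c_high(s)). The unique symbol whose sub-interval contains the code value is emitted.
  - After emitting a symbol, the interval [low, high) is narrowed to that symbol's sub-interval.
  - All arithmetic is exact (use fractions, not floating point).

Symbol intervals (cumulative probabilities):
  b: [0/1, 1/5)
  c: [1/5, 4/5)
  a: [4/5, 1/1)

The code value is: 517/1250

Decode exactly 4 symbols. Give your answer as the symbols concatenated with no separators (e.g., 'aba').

Step 1: interval [0/1, 1/1), width = 1/1 - 0/1 = 1/1
  'b': [0/1 + 1/1*0/1, 0/1 + 1/1*1/5) = [0/1, 1/5)
  'c': [0/1 + 1/1*1/5, 0/1 + 1/1*4/5) = [1/5, 4/5) <- contains code 517/1250
  'a': [0/1 + 1/1*4/5, 0/1 + 1/1*1/1) = [4/5, 1/1)
  emit 'c', narrow to [1/5, 4/5)
Step 2: interval [1/5, 4/5), width = 4/5 - 1/5 = 3/5
  'b': [1/5 + 3/5*0/1, 1/5 + 3/5*1/5) = [1/5, 8/25)
  'c': [1/5 + 3/5*1/5, 1/5 + 3/5*4/5) = [8/25, 17/25) <- contains code 517/1250
  'a': [1/5 + 3/5*4/5, 1/5 + 3/5*1/1) = [17/25, 4/5)
  emit 'c', narrow to [8/25, 17/25)
Step 3: interval [8/25, 17/25), width = 17/25 - 8/25 = 9/25
  'b': [8/25 + 9/25*0/1, 8/25 + 9/25*1/5) = [8/25, 49/125)
  'c': [8/25 + 9/25*1/5, 8/25 + 9/25*4/5) = [49/125, 76/125) <- contains code 517/1250
  'a': [8/25 + 9/25*4/5, 8/25 + 9/25*1/1) = [76/125, 17/25)
  emit 'c', narrow to [49/125, 76/125)
Step 4: interval [49/125, 76/125), width = 76/125 - 49/125 = 27/125
  'b': [49/125 + 27/125*0/1, 49/125 + 27/125*1/5) = [49/125, 272/625) <- contains code 517/1250
  'c': [49/125 + 27/125*1/5, 49/125 + 27/125*4/5) = [272/625, 353/625)
  'a': [49/125 + 27/125*4/5, 49/125 + 27/125*1/1) = [353/625, 76/125)
  emit 'b', narrow to [49/125, 272/625)

Answer: cccb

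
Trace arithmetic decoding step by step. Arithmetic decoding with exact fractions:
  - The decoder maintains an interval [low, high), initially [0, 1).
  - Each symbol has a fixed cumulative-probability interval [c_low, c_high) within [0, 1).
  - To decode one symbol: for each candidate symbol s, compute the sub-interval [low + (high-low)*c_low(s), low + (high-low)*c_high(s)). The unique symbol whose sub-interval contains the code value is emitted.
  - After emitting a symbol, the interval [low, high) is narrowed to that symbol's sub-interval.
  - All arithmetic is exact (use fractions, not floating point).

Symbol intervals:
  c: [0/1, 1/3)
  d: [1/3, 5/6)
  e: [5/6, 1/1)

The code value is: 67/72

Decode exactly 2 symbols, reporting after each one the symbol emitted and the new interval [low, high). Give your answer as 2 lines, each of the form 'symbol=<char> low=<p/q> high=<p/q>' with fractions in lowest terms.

Step 1: interval [0/1, 1/1), width = 1/1 - 0/1 = 1/1
  'c': [0/1 + 1/1*0/1, 0/1 + 1/1*1/3) = [0/1, 1/3)
  'd': [0/1 + 1/1*1/3, 0/1 + 1/1*5/6) = [1/3, 5/6)
  'e': [0/1 + 1/1*5/6, 0/1 + 1/1*1/1) = [5/6, 1/1) <- contains code 67/72
  emit 'e', narrow to [5/6, 1/1)
Step 2: interval [5/6, 1/1), width = 1/1 - 5/6 = 1/6
  'c': [5/6 + 1/6*0/1, 5/6 + 1/6*1/3) = [5/6, 8/9)
  'd': [5/6 + 1/6*1/3, 5/6 + 1/6*5/6) = [8/9, 35/36) <- contains code 67/72
  'e': [5/6 + 1/6*5/6, 5/6 + 1/6*1/1) = [35/36, 1/1)
  emit 'd', narrow to [8/9, 35/36)

Answer: symbol=e low=5/6 high=1/1
symbol=d low=8/9 high=35/36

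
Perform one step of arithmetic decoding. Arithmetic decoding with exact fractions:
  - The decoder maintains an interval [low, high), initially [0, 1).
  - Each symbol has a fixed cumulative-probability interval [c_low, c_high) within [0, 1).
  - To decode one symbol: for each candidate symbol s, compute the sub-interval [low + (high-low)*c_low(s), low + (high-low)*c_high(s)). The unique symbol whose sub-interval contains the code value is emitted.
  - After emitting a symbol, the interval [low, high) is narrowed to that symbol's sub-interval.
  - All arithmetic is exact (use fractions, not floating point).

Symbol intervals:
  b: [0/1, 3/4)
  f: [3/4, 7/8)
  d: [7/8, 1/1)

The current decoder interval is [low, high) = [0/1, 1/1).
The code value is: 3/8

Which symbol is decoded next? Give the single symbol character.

Interval width = high − low = 1/1 − 0/1 = 1/1
Scaled code = (code − low) / width = (3/8 − 0/1) / 1/1 = 3/8
  b: [0/1, 3/4) ← scaled code falls here ✓
  f: [3/4, 7/8) 
  d: [7/8, 1/1) 

Answer: b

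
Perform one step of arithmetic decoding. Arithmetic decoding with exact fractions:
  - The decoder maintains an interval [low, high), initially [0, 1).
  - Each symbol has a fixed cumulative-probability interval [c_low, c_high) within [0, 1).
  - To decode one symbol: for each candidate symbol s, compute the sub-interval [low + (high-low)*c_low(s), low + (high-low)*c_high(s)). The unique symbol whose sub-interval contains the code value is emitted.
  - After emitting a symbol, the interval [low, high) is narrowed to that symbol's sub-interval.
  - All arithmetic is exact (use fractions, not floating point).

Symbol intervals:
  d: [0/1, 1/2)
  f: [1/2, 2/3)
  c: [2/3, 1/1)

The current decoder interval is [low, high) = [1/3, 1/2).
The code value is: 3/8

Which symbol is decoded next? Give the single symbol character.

Answer: d

Derivation:
Interval width = high − low = 1/2 − 1/3 = 1/6
Scaled code = (code − low) / width = (3/8 − 1/3) / 1/6 = 1/4
  d: [0/1, 1/2) ← scaled code falls here ✓
  f: [1/2, 2/3) 
  c: [2/3, 1/1) 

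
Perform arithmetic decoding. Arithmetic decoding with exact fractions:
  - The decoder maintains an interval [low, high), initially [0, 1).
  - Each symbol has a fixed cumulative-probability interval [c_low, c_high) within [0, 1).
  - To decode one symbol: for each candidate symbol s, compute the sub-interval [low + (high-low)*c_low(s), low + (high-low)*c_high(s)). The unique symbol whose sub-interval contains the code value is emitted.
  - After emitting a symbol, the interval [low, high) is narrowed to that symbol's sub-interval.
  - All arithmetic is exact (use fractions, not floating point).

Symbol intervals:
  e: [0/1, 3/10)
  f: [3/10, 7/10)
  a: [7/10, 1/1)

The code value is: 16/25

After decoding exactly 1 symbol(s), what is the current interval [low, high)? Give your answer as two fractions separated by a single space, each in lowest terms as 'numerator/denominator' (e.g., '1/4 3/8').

Answer: 3/10 7/10

Derivation:
Step 1: interval [0/1, 1/1), width = 1/1 - 0/1 = 1/1
  'e': [0/1 + 1/1*0/1, 0/1 + 1/1*3/10) = [0/1, 3/10)
  'f': [0/1 + 1/1*3/10, 0/1 + 1/1*7/10) = [3/10, 7/10) <- contains code 16/25
  'a': [0/1 + 1/1*7/10, 0/1 + 1/1*1/1) = [7/10, 1/1)
  emit 'f', narrow to [3/10, 7/10)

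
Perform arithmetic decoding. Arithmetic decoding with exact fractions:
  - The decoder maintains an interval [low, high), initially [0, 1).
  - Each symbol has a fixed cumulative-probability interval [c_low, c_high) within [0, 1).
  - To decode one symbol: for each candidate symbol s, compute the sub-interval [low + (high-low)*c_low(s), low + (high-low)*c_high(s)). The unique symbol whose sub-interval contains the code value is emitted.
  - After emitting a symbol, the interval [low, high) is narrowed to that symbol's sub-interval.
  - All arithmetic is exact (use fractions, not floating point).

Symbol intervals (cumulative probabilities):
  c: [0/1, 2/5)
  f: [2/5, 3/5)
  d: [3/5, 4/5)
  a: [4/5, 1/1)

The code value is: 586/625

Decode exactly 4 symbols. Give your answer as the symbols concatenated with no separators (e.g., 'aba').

Step 1: interval [0/1, 1/1), width = 1/1 - 0/1 = 1/1
  'c': [0/1 + 1/1*0/1, 0/1 + 1/1*2/5) = [0/1, 2/5)
  'f': [0/1 + 1/1*2/5, 0/1 + 1/1*3/5) = [2/5, 3/5)
  'd': [0/1 + 1/1*3/5, 0/1 + 1/1*4/5) = [3/5, 4/5)
  'a': [0/1 + 1/1*4/5, 0/1 + 1/1*1/1) = [4/5, 1/1) <- contains code 586/625
  emit 'a', narrow to [4/5, 1/1)
Step 2: interval [4/5, 1/1), width = 1/1 - 4/5 = 1/5
  'c': [4/5 + 1/5*0/1, 4/5 + 1/5*2/5) = [4/5, 22/25)
  'f': [4/5 + 1/5*2/5, 4/5 + 1/5*3/5) = [22/25, 23/25)
  'd': [4/5 + 1/5*3/5, 4/5 + 1/5*4/5) = [23/25, 24/25) <- contains code 586/625
  'a': [4/5 + 1/5*4/5, 4/5 + 1/5*1/1) = [24/25, 1/1)
  emit 'd', narrow to [23/25, 24/25)
Step 3: interval [23/25, 24/25), width = 24/25 - 23/25 = 1/25
  'c': [23/25 + 1/25*0/1, 23/25 + 1/25*2/5) = [23/25, 117/125)
  'f': [23/25 + 1/25*2/5, 23/25 + 1/25*3/5) = [117/125, 118/125) <- contains code 586/625
  'd': [23/25 + 1/25*3/5, 23/25 + 1/25*4/5) = [118/125, 119/125)
  'a': [23/25 + 1/25*4/5, 23/25 + 1/25*1/1) = [119/125, 24/25)
  emit 'f', narrow to [117/125, 118/125)
Step 4: interval [117/125, 118/125), width = 118/125 - 117/125 = 1/125
  'c': [117/125 + 1/125*0/1, 117/125 + 1/125*2/5) = [117/125, 587/625) <- contains code 586/625
  'f': [117/125 + 1/125*2/5, 117/125 + 1/125*3/5) = [587/625, 588/625)
  'd': [117/125 + 1/125*3/5, 117/125 + 1/125*4/5) = [588/625, 589/625)
  'a': [117/125 + 1/125*4/5, 117/125 + 1/125*1/1) = [589/625, 118/125)
  emit 'c', narrow to [117/125, 587/625)

Answer: adfc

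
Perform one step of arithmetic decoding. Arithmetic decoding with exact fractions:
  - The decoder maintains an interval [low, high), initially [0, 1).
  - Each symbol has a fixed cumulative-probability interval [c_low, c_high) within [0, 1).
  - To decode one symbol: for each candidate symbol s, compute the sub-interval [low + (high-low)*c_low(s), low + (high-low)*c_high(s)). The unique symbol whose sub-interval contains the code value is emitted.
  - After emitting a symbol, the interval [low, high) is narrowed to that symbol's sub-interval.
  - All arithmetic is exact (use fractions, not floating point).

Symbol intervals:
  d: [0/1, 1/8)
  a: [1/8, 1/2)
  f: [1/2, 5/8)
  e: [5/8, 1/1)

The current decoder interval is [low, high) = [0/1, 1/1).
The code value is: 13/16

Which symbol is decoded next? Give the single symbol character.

Interval width = high − low = 1/1 − 0/1 = 1/1
Scaled code = (code − low) / width = (13/16 − 0/1) / 1/1 = 13/16
  d: [0/1, 1/8) 
  a: [1/8, 1/2) 
  f: [1/2, 5/8) 
  e: [5/8, 1/1) ← scaled code falls here ✓

Answer: e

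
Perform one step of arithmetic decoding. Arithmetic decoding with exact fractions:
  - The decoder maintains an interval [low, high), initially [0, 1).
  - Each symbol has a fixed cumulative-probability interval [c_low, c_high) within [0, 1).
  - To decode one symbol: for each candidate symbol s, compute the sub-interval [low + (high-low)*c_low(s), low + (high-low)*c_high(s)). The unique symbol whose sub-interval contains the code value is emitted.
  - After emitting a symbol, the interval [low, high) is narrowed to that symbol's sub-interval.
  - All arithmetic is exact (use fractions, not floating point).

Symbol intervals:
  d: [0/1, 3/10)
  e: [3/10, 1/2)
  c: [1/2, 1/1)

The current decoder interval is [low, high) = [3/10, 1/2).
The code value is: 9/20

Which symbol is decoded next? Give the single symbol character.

Interval width = high − low = 1/2 − 3/10 = 1/5
Scaled code = (code − low) / width = (9/20 − 3/10) / 1/5 = 3/4
  d: [0/1, 3/10) 
  e: [3/10, 1/2) 
  c: [1/2, 1/1) ← scaled code falls here ✓

Answer: c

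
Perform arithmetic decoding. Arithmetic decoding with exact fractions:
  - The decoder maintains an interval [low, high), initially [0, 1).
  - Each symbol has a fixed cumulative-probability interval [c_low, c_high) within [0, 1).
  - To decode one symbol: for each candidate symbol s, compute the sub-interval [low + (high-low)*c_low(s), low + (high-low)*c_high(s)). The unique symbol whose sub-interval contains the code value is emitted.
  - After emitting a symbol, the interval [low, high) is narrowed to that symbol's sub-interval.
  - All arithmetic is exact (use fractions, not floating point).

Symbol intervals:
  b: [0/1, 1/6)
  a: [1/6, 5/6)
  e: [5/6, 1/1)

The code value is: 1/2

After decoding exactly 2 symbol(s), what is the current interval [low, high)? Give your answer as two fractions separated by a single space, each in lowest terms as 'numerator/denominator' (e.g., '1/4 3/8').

Step 1: interval [0/1, 1/1), width = 1/1 - 0/1 = 1/1
  'b': [0/1 + 1/1*0/1, 0/1 + 1/1*1/6) = [0/1, 1/6)
  'a': [0/1 + 1/1*1/6, 0/1 + 1/1*5/6) = [1/6, 5/6) <- contains code 1/2
  'e': [0/1 + 1/1*5/6, 0/1 + 1/1*1/1) = [5/6, 1/1)
  emit 'a', narrow to [1/6, 5/6)
Step 2: interval [1/6, 5/6), width = 5/6 - 1/6 = 2/3
  'b': [1/6 + 2/3*0/1, 1/6 + 2/3*1/6) = [1/6, 5/18)
  'a': [1/6 + 2/3*1/6, 1/6 + 2/3*5/6) = [5/18, 13/18) <- contains code 1/2
  'e': [1/6 + 2/3*5/6, 1/6 + 2/3*1/1) = [13/18, 5/6)
  emit 'a', narrow to [5/18, 13/18)

Answer: 5/18 13/18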